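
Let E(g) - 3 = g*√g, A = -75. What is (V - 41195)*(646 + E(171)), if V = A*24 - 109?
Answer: -27974496 - 22112352*√19 ≈ -1.2436e+8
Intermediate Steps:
V = -1909 (V = -75*24 - 109 = -1800 - 109 = -1909)
E(g) = 3 + g^(3/2) (E(g) = 3 + g*√g = 3 + g^(3/2))
(V - 41195)*(646 + E(171)) = (-1909 - 41195)*(646 + (3 + 171^(3/2))) = -43104*(646 + (3 + 513*√19)) = -43104*(649 + 513*√19) = -27974496 - 22112352*√19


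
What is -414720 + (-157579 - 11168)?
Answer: -583467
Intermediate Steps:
-414720 + (-157579 - 11168) = -414720 - 168747 = -583467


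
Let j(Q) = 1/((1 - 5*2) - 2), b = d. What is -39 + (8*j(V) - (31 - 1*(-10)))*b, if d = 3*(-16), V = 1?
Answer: 21603/11 ≈ 1963.9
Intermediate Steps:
d = -48
b = -48
j(Q) = -1/11 (j(Q) = 1/((1 - 10) - 2) = 1/(-9 - 2) = 1/(-11) = -1/11)
-39 + (8*j(V) - (31 - 1*(-10)))*b = -39 + (8*(-1/11) - (31 - 1*(-10)))*(-48) = -39 + (-8/11 - (31 + 10))*(-48) = -39 + (-8/11 - 1*41)*(-48) = -39 + (-8/11 - 41)*(-48) = -39 - 459/11*(-48) = -39 + 22032/11 = 21603/11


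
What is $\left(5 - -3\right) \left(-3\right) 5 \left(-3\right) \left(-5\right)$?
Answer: $-1800$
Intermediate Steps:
$\left(5 - -3\right) \left(-3\right) 5 \left(-3\right) \left(-5\right) = \left(5 + 3\right) \left(-3\right) \left(\left(-15\right) \left(-5\right)\right) = 8 \left(-3\right) 75 = \left(-24\right) 75 = -1800$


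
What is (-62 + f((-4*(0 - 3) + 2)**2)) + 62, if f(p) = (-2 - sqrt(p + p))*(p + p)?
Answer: -784 - 5488*sqrt(2) ≈ -8545.2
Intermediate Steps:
f(p) = 2*p*(-2 - sqrt(2)*sqrt(p)) (f(p) = (-2 - sqrt(2*p))*(2*p) = (-2 - sqrt(2)*sqrt(p))*(2*p) = 2*p*(-2 - sqrt(2)*sqrt(p)))
(-62 + f((-4*(0 - 3) + 2)**2)) + 62 = (-62 + (-4*(-4*(0 - 3) + 2)**2 - 2*sqrt(2)*((-4*(0 - 3) + 2)**2)**(3/2))) + 62 = (-62 + (-4*(-4*(-3) + 2)**2 - 2*sqrt(2)*((-4*(-3) + 2)**2)**(3/2))) + 62 = (-62 + (-4*(12 + 2)**2 - 2*sqrt(2)*((12 + 2)**2)**(3/2))) + 62 = (-62 + (-4*14**2 - 2*sqrt(2)*(14**2)**(3/2))) + 62 = (-62 + (-4*196 - 2*sqrt(2)*196**(3/2))) + 62 = (-62 + (-784 - 2*sqrt(2)*2744)) + 62 = (-62 + (-784 - 5488*sqrt(2))) + 62 = (-846 - 5488*sqrt(2)) + 62 = -784 - 5488*sqrt(2)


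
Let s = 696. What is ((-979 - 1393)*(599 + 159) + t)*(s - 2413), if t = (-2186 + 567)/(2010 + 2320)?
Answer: 13367253129183/4330 ≈ 3.0871e+9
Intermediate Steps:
t = -1619/4330 ≈ -0.37390
((-979 - 1393)*(599 + 159) + t)*(s - 2413) = ((-979 - 1393)*(599 + 159) - 1619/4330)*(696 - 2413) = (-2372*758 - 1619/4330)*(-1717) = (-1797976 - 1619/4330)*(-1717) = -7785237699/4330*(-1717) = 13367253129183/4330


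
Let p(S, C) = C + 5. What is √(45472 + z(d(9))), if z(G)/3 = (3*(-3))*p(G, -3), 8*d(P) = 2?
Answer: √45418 ≈ 213.11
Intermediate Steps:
d(P) = ¼ (d(P) = (⅛)*2 = ¼)
p(S, C) = 5 + C
z(G) = -54 (z(G) = 3*((3*(-3))*(5 - 3)) = 3*(-9*2) = 3*(-18) = -54)
√(45472 + z(d(9))) = √(45472 - 54) = √45418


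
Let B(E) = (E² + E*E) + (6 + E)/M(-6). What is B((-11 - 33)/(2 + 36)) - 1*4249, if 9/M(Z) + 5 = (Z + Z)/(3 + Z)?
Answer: -13798037/3249 ≈ -4246.9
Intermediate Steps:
M(Z) = 9/(-5 + 2*Z/(3 + Z)) (M(Z) = 9/(-5 + (Z + Z)/(3 + Z)) = 9/(-5 + (2*Z)/(3 + Z)) = 9/(-5 + 2*Z/(3 + Z)))
B(E) = -⅔ + 2*E² - E/9 (B(E) = (E² + E*E) + (6 + E)/((3*(-3 - 1*(-6))/(5 - 6))) = (E² + E²) + (6 + E)/((3*(-3 + 6)/(-1))) = 2*E² + (6 + E)/((3*(-1)*3)) = 2*E² + (6 + E)/(-9) = 2*E² + (6 + E)*(-⅑) = 2*E² + (-⅔ - E/9) = -⅔ + 2*E² - E/9)
B((-11 - 33)/(2 + 36)) - 1*4249 = (-⅔ + 2*((-11 - 33)/(2 + 36))² - (-11 - 33)/(9*(2 + 36))) - 1*4249 = (-⅔ + 2*(-44/38)² - (-44)/(9*38)) - 4249 = (-⅔ + 2*(-44*1/38)² - (-44)/(9*38)) - 4249 = (-⅔ + 2*(-22/19)² - ⅑*(-22/19)) - 4249 = (-⅔ + 2*(484/361) + 22/171) - 4249 = (-⅔ + 968/361 + 22/171) - 4249 = 6964/3249 - 4249 = -13798037/3249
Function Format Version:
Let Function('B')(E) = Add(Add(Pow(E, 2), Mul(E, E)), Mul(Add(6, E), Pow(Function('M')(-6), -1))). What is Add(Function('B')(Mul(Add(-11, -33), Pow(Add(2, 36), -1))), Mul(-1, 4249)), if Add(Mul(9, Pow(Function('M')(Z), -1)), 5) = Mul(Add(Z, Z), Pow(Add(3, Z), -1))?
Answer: Rational(-13798037, 3249) ≈ -4246.9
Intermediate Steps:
Function('M')(Z) = Mul(9, Pow(Add(-5, Mul(2, Z, Pow(Add(3, Z), -1))), -1)) (Function('M')(Z) = Mul(9, Pow(Add(-5, Mul(Add(Z, Z), Pow(Add(3, Z), -1))), -1)) = Mul(9, Pow(Add(-5, Mul(Mul(2, Z), Pow(Add(3, Z), -1))), -1)) = Mul(9, Pow(Add(-5, Mul(2, Z, Pow(Add(3, Z), -1))), -1)))
Function('B')(E) = Add(Rational(-2, 3), Mul(2, Pow(E, 2)), Mul(Rational(-1, 9), E)) (Function('B')(E) = Add(Add(Pow(E, 2), Mul(E, E)), Mul(Add(6, E), Pow(Mul(3, Pow(Add(5, -6), -1), Add(-3, Mul(-1, -6))), -1))) = Add(Add(Pow(E, 2), Pow(E, 2)), Mul(Add(6, E), Pow(Mul(3, Pow(-1, -1), Add(-3, 6)), -1))) = Add(Mul(2, Pow(E, 2)), Mul(Add(6, E), Pow(Mul(3, -1, 3), -1))) = Add(Mul(2, Pow(E, 2)), Mul(Add(6, E), Pow(-9, -1))) = Add(Mul(2, Pow(E, 2)), Mul(Add(6, E), Rational(-1, 9))) = Add(Mul(2, Pow(E, 2)), Add(Rational(-2, 3), Mul(Rational(-1, 9), E))) = Add(Rational(-2, 3), Mul(2, Pow(E, 2)), Mul(Rational(-1, 9), E)))
Add(Function('B')(Mul(Add(-11, -33), Pow(Add(2, 36), -1))), Mul(-1, 4249)) = Add(Add(Rational(-2, 3), Mul(2, Pow(Mul(Add(-11, -33), Pow(Add(2, 36), -1)), 2)), Mul(Rational(-1, 9), Mul(Add(-11, -33), Pow(Add(2, 36), -1)))), Mul(-1, 4249)) = Add(Add(Rational(-2, 3), Mul(2, Pow(Mul(-44, Pow(38, -1)), 2)), Mul(Rational(-1, 9), Mul(-44, Pow(38, -1)))), -4249) = Add(Add(Rational(-2, 3), Mul(2, Pow(Mul(-44, Rational(1, 38)), 2)), Mul(Rational(-1, 9), Mul(-44, Rational(1, 38)))), -4249) = Add(Add(Rational(-2, 3), Mul(2, Pow(Rational(-22, 19), 2)), Mul(Rational(-1, 9), Rational(-22, 19))), -4249) = Add(Add(Rational(-2, 3), Mul(2, Rational(484, 361)), Rational(22, 171)), -4249) = Add(Add(Rational(-2, 3), Rational(968, 361), Rational(22, 171)), -4249) = Add(Rational(6964, 3249), -4249) = Rational(-13798037, 3249)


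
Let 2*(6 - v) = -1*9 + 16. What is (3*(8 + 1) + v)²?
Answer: 3481/4 ≈ 870.25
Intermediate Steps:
v = 5/2 (v = 6 - (-1*9 + 16)/2 = 6 - (-9 + 16)/2 = 6 - ½*7 = 6 - 7/2 = 5/2 ≈ 2.5000)
(3*(8 + 1) + v)² = (3*(8 + 1) + 5/2)² = (3*9 + 5/2)² = (27 + 5/2)² = (59/2)² = 3481/4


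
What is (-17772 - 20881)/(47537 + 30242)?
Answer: -38653/77779 ≈ -0.49696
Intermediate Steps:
(-17772 - 20881)/(47537 + 30242) = -38653/77779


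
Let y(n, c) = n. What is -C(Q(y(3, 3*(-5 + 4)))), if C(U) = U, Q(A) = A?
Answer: -3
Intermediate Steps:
-C(Q(y(3, 3*(-5 + 4)))) = -1*3 = -3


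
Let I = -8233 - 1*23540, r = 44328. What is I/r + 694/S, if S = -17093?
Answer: -191286507/252566168 ≈ -0.75737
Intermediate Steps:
I = -31773 (I = -8233 - 23540 = -31773)
I/r + 694/S = -31773/44328 + 694/(-17093) = -31773*1/44328 + 694*(-1/17093) = -10591/14776 - 694/17093 = -191286507/252566168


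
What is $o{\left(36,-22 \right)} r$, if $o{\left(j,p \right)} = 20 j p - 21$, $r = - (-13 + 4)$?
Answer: $-142749$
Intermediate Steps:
$r = 9$ ($r = \left(-1\right) \left(-9\right) = 9$)
$o{\left(j,p \right)} = -21 + 20 j p$ ($o{\left(j,p \right)} = 20 j p - 21 = -21 + 20 j p$)
$o{\left(36,-22 \right)} r = \left(-21 + 20 \cdot 36 \left(-22\right)\right) 9 = \left(-21 - 15840\right) 9 = \left(-15861\right) 9 = -142749$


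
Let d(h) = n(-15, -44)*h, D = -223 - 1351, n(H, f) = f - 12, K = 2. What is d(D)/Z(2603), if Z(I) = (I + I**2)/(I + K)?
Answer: 8200540/242079 ≈ 33.875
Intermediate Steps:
n(H, f) = -12 + f
Z(I) = (I + I**2)/(2 + I) (Z(I) = (I + I**2)/(I + 2) = (I + I**2)/(2 + I))
D = -1574
d(h) = -56*h (d(h) = (-12 - 44)*h = -56*h)
d(D)/Z(2603) = (-56*(-1574))/((2603*(1 + 2603)/(2 + 2603))) = 88144/((2603*2604/2605)) = 88144/((2603*(1/2605)*2604)) = 88144/(6778212/2605) = 88144*(2605/6778212) = 8200540/242079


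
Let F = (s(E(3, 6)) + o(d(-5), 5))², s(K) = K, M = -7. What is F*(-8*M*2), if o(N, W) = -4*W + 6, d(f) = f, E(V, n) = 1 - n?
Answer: 40432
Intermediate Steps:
o(N, W) = 6 - 4*W
F = 361 (F = ((1 - 1*6) + (6 - 4*5))² = ((1 - 6) + (6 - 20))² = (-5 - 14)² = (-19)² = 361)
F*(-8*M*2) = 361*(-8*(-7)*2) = 361*(56*2) = 361*112 = 40432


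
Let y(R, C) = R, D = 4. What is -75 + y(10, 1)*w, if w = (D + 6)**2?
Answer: 925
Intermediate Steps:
w = 100 (w = (4 + 6)**2 = 10**2 = 100)
-75 + y(10, 1)*w = -75 + 10*100 = -75 + 1000 = 925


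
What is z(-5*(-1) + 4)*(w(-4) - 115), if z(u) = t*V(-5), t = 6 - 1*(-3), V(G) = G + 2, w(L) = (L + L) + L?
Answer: 3429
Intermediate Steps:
w(L) = 3*L (w(L) = 2*L + L = 3*L)
V(G) = 2 + G
t = 9 (t = 6 + 3 = 9)
z(u) = -27 (z(u) = 9*(2 - 5) = 9*(-3) = -27)
z(-5*(-1) + 4)*(w(-4) - 115) = -27*(3*(-4) - 115) = -27*(-12 - 115) = -27*(-127) = 3429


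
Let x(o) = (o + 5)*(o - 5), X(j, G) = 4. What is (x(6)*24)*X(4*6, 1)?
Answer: 1056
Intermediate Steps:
x(o) = (-5 + o)*(5 + o) (x(o) = (5 + o)*(-5 + o) = (-5 + o)*(5 + o))
(x(6)*24)*X(4*6, 1) = ((-25 + 6²)*24)*4 = ((-25 + 36)*24)*4 = (11*24)*4 = 264*4 = 1056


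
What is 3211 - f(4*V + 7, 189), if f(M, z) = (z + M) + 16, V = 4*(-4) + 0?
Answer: 3063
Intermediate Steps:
V = -16 (V = -16 + 0 = -16)
f(M, z) = 16 + M + z (f(M, z) = (M + z) + 16 = 16 + M + z)
3211 - f(4*V + 7, 189) = 3211 - (16 + (4*(-16) + 7) + 189) = 3211 - (16 + (-64 + 7) + 189) = 3211 - (16 - 57 + 189) = 3211 - 1*148 = 3211 - 148 = 3063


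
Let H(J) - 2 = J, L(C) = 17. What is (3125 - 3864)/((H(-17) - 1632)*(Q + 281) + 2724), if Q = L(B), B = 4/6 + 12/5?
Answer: 739/488082 ≈ 0.0015141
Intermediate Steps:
B = 46/15 (B = 4*(⅙) + 12*(⅕) = ⅔ + 12/5 = 46/15 ≈ 3.0667)
Q = 17
H(J) = 2 + J
(3125 - 3864)/((H(-17) - 1632)*(Q + 281) + 2724) = (3125 - 3864)/(((2 - 17) - 1632)*(17 + 281) + 2724) = -739/((-15 - 1632)*298 + 2724) = -739/(-1647*298 + 2724) = -739/(-490806 + 2724) = -739/(-488082) = -739*(-1/488082) = 739/488082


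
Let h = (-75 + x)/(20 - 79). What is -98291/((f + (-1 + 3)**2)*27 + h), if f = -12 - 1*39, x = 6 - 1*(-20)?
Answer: 5799169/74822 ≈ 77.506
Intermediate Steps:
x = 26 (x = 6 + 20 = 26)
h = 49/59 (h = (-75 + 26)/(20 - 79) = -49/(-59) = -49*(-1/59) = 49/59 ≈ 0.83051)
f = -51 (f = -12 - 39 = -51)
-98291/((f + (-1 + 3)**2)*27 + h) = -98291/((-51 + (-1 + 3)**2)*27 + 49/59) = -98291/((-51 + 2**2)*27 + 49/59) = -98291/((-51 + 4)*27 + 49/59) = -98291/(-47*27 + 49/59) = -98291/(-1269 + 49/59) = -98291/(-74822/59) = -98291*(-59/74822) = 5799169/74822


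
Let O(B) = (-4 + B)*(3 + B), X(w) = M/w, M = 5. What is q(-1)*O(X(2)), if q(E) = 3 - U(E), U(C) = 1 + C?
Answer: -99/4 ≈ -24.750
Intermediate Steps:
X(w) = 5/w
q(E) = 2 - E (q(E) = 3 - (1 + E) = 3 + (-1 - E) = 2 - E)
q(-1)*O(X(2)) = (2 - 1*(-1))*(-12 + (5/2)² - 5/2) = (2 + 1)*(-12 + (5*(½))² - 5/2) = 3*(-12 + (5/2)² - 1*5/2) = 3*(-12 + 25/4 - 5/2) = 3*(-33/4) = -99/4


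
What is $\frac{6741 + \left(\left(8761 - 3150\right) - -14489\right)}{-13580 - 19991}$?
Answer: $- \frac{26841}{33571} \approx -0.79953$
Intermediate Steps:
$\frac{6741 + \left(\left(8761 - 3150\right) - -14489\right)}{-13580 - 19991} = \frac{6741 + \left(\left(8761 - 3150\right) + 14489\right)}{-33571} = \left(6741 + \left(5611 + 14489\right)\right) \left(- \frac{1}{33571}\right) = \left(6741 + 20100\right) \left(- \frac{1}{33571}\right) = 26841 \left(- \frac{1}{33571}\right) = - \frac{26841}{33571}$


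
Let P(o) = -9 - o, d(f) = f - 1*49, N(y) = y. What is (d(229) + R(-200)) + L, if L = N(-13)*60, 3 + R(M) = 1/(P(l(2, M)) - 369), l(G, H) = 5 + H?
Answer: -110350/183 ≈ -603.01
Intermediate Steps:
d(f) = -49 + f (d(f) = f - 49 = -49 + f)
R(M) = -3 + 1/(-383 - M) (R(M) = -3 + 1/((-9 - (5 + M)) - 369) = -3 + 1/((-9 + (-5 - M)) - 369) = -3 + 1/((-14 - M) - 369) = -3 + 1/(-383 - M))
L = -780 (L = -13*60 = -780)
(d(229) + R(-200)) + L = ((-49 + 229) + (-1150 - 3*(-200))/(383 - 200)) - 780 = (180 + (-1150 + 600)/183) - 780 = (180 + (1/183)*(-550)) - 780 = (180 - 550/183) - 780 = 32390/183 - 780 = -110350/183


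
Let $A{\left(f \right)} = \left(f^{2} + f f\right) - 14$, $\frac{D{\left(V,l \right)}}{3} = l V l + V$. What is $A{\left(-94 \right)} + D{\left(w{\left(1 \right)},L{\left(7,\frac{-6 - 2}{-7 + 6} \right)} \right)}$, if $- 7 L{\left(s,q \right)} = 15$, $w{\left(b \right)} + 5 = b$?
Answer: $\frac{861954}{49} \approx 17591.0$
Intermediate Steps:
$w{\left(b \right)} = -5 + b$
$L{\left(s,q \right)} = - \frac{15}{7}$ ($L{\left(s,q \right)} = \left(- \frac{1}{7}\right) 15 = - \frac{15}{7}$)
$D{\left(V,l \right)} = 3 V + 3 V l^{2}$ ($D{\left(V,l \right)} = 3 \left(l V l + V\right) = 3 \left(V l l + V\right) = 3 \left(V l^{2} + V\right) = 3 \left(V + V l^{2}\right) = 3 V + 3 V l^{2}$)
$A{\left(f \right)} = -14 + 2 f^{2}$ ($A{\left(f \right)} = \left(f^{2} + f^{2}\right) - 14 = 2 f^{2} - 14 = -14 + 2 f^{2}$)
$A{\left(-94 \right)} + D{\left(w{\left(1 \right)},L{\left(7,\frac{-6 - 2}{-7 + 6} \right)} \right)} = \left(-14 + 2 \left(-94\right)^{2}\right) + 3 \left(-5 + 1\right) \left(1 + \left(- \frac{15}{7}\right)^{2}\right) = \left(-14 + 2 \cdot 8836\right) + 3 \left(-4\right) \left(1 + \frac{225}{49}\right) = \left(-14 + 17672\right) + 3 \left(-4\right) \frac{274}{49} = 17658 - \frac{3288}{49} = \frac{861954}{49}$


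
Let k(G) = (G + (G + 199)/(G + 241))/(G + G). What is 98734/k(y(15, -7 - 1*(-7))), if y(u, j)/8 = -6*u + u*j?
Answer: 68102763840/344359 ≈ 1.9777e+5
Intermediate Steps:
y(u, j) = -48*u + 8*j*u (y(u, j) = 8*(-6*u + u*j) = 8*(-6*u + j*u) = -48*u + 8*j*u)
k(G) = (G + (199 + G)/(241 + G))/(2*G) (k(G) = (G + (199 + G)/(241 + G))/((2*G)) = (G + (199 + G)/(241 + G))*(1/(2*G)) = (G + (199 + G)/(241 + G))/(2*G))
98734/k(y(15, -7 - 1*(-7))) = 98734/(((199 + (8*15*(-6 + (-7 - 1*(-7))))² + 242*(8*15*(-6 + (-7 - 1*(-7)))))/(2*((8*15*(-6 + (-7 - 1*(-7)))))*(241 + 8*15*(-6 + (-7 - 1*(-7))))))) = 98734/(((199 + (8*15*(-6 + (-7 + 7)))² + 242*(8*15*(-6 + (-7 + 7))))/(2*((8*15*(-6 + (-7 + 7))))*(241 + 8*15*(-6 + (-7 + 7)))))) = 98734/(((199 + (8*15*(-6 + 0))² + 242*(8*15*(-6 + 0)))/(2*((8*15*(-6 + 0)))*(241 + 8*15*(-6 + 0))))) = 98734/(((199 + (8*15*(-6))² + 242*(8*15*(-6)))/(2*((8*15*(-6)))*(241 + 8*15*(-6))))) = 98734/(((½)*(199 + (-720)² + 242*(-720))/(-720*(241 - 720)))) = 98734/(((½)*(-1/720)*(199 + 518400 - 174240)/(-479))) = 98734/(((½)*(-1/720)*(-1/479)*344359)) = 98734/(344359/689760) = 98734*(689760/344359) = 68102763840/344359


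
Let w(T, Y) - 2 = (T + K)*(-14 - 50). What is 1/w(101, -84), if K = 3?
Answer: -1/6654 ≈ -0.00015029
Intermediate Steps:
w(T, Y) = -190 - 64*T (w(T, Y) = 2 + (T + 3)*(-14 - 50) = 2 + (3 + T)*(-64) = 2 + (-192 - 64*T) = -190 - 64*T)
1/w(101, -84) = 1/(-190 - 64*101) = 1/(-190 - 6464) = 1/(-6654) = -1/6654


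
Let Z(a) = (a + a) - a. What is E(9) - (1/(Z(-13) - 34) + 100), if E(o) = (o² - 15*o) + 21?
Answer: -6250/47 ≈ -132.98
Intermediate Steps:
E(o) = 21 + o² - 15*o
Z(a) = a (Z(a) = 2*a - a = a)
E(9) - (1/(Z(-13) - 34) + 100) = (21 + 9² - 15*9) - (1/(-13 - 34) + 100) = (21 + 81 - 135) - (1/(-47) + 100) = -33 - (-1/47 + 100) = -33 - 1*4699/47 = -33 - 4699/47 = -6250/47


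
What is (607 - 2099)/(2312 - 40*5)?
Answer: -373/528 ≈ -0.70644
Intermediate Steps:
(607 - 2099)/(2312 - 40*5) = -1492/(2312 - 200) = -1492/2112 = -1492*1/2112 = -373/528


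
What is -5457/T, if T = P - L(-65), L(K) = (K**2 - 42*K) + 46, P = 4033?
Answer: 5457/2968 ≈ 1.8386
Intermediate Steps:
L(K) = 46 + K**2 - 42*K
T = -2968 (T = 4033 - (46 + (-65)**2 - 42*(-65)) = 4033 - (46 + 4225 + 2730) = 4033 - 1*7001 = 4033 - 7001 = -2968)
-5457/T = -5457/(-2968) = -5457*(-1/2968) = 5457/2968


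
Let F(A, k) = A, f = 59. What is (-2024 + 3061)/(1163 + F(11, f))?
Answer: 1037/1174 ≈ 0.88330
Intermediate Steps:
(-2024 + 3061)/(1163 + F(11, f)) = (-2024 + 3061)/(1163 + 11) = 1037/1174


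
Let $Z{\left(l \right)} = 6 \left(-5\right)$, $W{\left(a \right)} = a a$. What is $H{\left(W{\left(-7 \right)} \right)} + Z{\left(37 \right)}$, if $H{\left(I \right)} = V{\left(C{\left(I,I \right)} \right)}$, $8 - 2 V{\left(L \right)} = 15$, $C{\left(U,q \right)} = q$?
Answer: $- \frac{67}{2} \approx -33.5$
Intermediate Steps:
$W{\left(a \right)} = a^{2}$
$V{\left(L \right)} = - \frac{7}{2}$ ($V{\left(L \right)} = 4 - \frac{15}{2} = - \frac{7}{2}$)
$H{\left(I \right)} = - \frac{7}{2}$
$Z{\left(l \right)} = -30$
$H{\left(W{\left(-7 \right)} \right)} + Z{\left(37 \right)} = - \frac{7}{2} - 30 = - \frac{67}{2}$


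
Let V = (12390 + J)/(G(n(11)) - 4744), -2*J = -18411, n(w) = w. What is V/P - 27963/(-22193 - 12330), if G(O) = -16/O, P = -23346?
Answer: 7574583131447/9349297912800 ≈ 0.81018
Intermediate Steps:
J = 18411/2 (J = -½*(-18411) = 18411/2 ≈ 9205.5)
V = -52789/11600 (V = (12390 + 18411/2)/(-16/11 - 4744) = 43191/(2*(-16*1/11 - 4744)) = 43191/(2*(-16/11 - 4744)) = 43191/(2*(-52200/11)) = (43191/2)*(-11/52200) = -52789/11600 ≈ -4.5508)
V/P - 27963/(-22193 - 12330) = -52789/11600/(-23346) - 27963/(-22193 - 12330) = -52789/11600*(-1/23346) - 27963/(-34523) = 52789/270813600 - 27963*(-1/34523) = 52789/270813600 + 27963/34523 = 7574583131447/9349297912800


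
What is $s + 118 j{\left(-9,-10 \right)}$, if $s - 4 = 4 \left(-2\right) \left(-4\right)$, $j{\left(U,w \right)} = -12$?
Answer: $-1380$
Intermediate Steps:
$s = 36$ ($s = 4 + 4 \left(-2\right) \left(-4\right) = 4 - -32 = 4 + 32 = 36$)
$s + 118 j{\left(-9,-10 \right)} = 36 + 118 \left(-12\right) = 36 - 1416 = -1380$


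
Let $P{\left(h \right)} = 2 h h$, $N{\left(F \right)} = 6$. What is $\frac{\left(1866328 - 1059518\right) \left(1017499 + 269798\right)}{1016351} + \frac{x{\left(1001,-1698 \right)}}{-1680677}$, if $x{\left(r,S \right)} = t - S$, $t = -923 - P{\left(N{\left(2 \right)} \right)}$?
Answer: $\frac{1745558009773775137}{1708157749627} \approx 1.0219 \cdot 10^{6}$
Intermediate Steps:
$P{\left(h \right)} = 2 h^{2}$
$t = -995$ ($t = -923 - 2 \cdot 6^{2} = -923 - 2 \cdot 36 = -923 - 72 = -995$)
$x{\left(r,S \right)} = -995 - S$
$\frac{\left(1866328 - 1059518\right) \left(1017499 + 269798\right)}{1016351} + \frac{x{\left(1001,-1698 \right)}}{-1680677} = \frac{\left(1866328 - 1059518\right) \left(1017499 + 269798\right)}{1016351} + \frac{-995 - -1698}{-1680677} = 806810 \cdot 1287297 \cdot \frac{1}{1016351} + \left(-995 + 1698\right) \left(- \frac{1}{1680677}\right) = 1038604092570 \cdot \frac{1}{1016351} + 703 \left(- \frac{1}{1680677}\right) = \frac{1038604092570}{1016351} - \frac{703}{1680677} = \frac{1745558009773775137}{1708157749627}$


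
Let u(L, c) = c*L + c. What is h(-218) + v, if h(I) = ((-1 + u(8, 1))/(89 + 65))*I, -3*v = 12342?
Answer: -317650/77 ≈ -4125.3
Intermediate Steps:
u(L, c) = c + L*c (u(L, c) = L*c + c = c + L*c)
v = -4114 (v = -⅓*12342 = -4114)
h(I) = 4*I/77 (h(I) = ((-1 + 1*(1 + 8))/(89 + 65))*I = ((-1 + 1*9)/154)*I = ((-1 + 9)*(1/154))*I = (8*(1/154))*I = 4*I/77)
h(-218) + v = (4/77)*(-218) - 4114 = -872/77 - 4114 = -317650/77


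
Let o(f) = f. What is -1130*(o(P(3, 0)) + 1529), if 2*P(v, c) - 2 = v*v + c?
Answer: -1733985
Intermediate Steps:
P(v, c) = 1 + c/2 + v²/2 (P(v, c) = 1 + (v*v + c)/2 = 1 + (v² + c)/2 = 1 + (c + v²)/2 = 1 + (c/2 + v²/2) = 1 + c/2 + v²/2)
-1130*(o(P(3, 0)) + 1529) = -1130*((1 + (½)*0 + (½)*3²) + 1529) = -1130*((1 + 0 + (½)*9) + 1529) = -1130*((1 + 0 + 9/2) + 1529) = -1130*(11/2 + 1529) = -1130*3069/2 = -1733985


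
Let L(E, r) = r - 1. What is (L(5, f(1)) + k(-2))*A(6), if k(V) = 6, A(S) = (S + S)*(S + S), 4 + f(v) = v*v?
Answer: 288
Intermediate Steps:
f(v) = -4 + v² (f(v) = -4 + v*v = -4 + v²)
A(S) = 4*S² (A(S) = (2*S)*(2*S) = 4*S²)
L(E, r) = -1 + r
(L(5, f(1)) + k(-2))*A(6) = ((-1 + (-4 + 1²)) + 6)*(4*6²) = ((-1 + (-4 + 1)) + 6)*(4*36) = ((-1 - 3) + 6)*144 = (-4 + 6)*144 = 2*144 = 288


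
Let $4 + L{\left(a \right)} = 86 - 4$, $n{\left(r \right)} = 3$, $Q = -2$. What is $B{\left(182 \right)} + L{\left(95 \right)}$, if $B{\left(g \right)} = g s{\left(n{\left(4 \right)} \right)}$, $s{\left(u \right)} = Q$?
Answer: $-286$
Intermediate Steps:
$s{\left(u \right)} = -2$
$L{\left(a \right)} = 78$ ($L{\left(a \right)} = -4 + \left(86 - 4\right) = -4 + 82 = 78$)
$B{\left(g \right)} = - 2 g$ ($B{\left(g \right)} = g \left(-2\right) = - 2 g$)
$B{\left(182 \right)} + L{\left(95 \right)} = \left(-2\right) 182 + 78 = -364 + 78 = -286$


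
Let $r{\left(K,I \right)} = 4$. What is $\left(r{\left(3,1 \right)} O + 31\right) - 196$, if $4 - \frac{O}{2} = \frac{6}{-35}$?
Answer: $- \frac{4607}{35} \approx -131.63$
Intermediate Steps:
$O = \frac{292}{35}$ ($O = 8 - 2 \frac{6}{-35} = 8 - 2 \cdot 6 \left(- \frac{1}{35}\right) = 8 - - \frac{12}{35} = 8 + \frac{12}{35} = \frac{292}{35} \approx 8.3428$)
$\left(r{\left(3,1 \right)} O + 31\right) - 196 = \left(4 \cdot \frac{292}{35} + 31\right) - 196 = \left(\frac{1168}{35} + 31\right) - 196 = \frac{2253}{35} - 196 = - \frac{4607}{35}$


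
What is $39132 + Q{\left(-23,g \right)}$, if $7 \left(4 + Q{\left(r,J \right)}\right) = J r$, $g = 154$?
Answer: $38622$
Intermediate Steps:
$Q{\left(r,J \right)} = -4 + \frac{J r}{7}$
$39132 + Q{\left(-23,g \right)} = 39132 + \left(-4 + \frac{1}{7} \cdot 154 \left(-23\right)\right) = 39132 - 510 = 38622$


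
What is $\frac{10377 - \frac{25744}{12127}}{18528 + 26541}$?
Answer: $\frac{125816135}{546551763} \approx 0.2302$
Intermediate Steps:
$\frac{10377 - \frac{25744}{12127}}{18528 + 26541} = \frac{10377 - \frac{25744}{12127}}{45069} = \left(10377 - \frac{25744}{12127}\right) \frac{1}{45069} = \frac{125816135}{12127} \cdot \frac{1}{45069} = \frac{125816135}{546551763}$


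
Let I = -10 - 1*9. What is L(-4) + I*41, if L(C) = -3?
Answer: -782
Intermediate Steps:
I = -19 (I = -10 - 9 = -19)
L(-4) + I*41 = -3 - 19*41 = -3 - 779 = -782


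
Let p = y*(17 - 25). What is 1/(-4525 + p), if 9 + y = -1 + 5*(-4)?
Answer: -1/4285 ≈ -0.00023337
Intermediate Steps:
y = -30 (y = -9 + (-1 + 5*(-4)) = -9 + (-1 - 20) = -9 - 21 = -30)
p = 240 (p = -30*(17 - 25) = -30*(-8) = 240)
1/(-4525 + p) = 1/(-4525 + 240) = 1/(-4285) = -1/4285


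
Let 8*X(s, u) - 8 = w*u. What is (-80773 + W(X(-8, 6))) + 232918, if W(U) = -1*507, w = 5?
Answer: 151638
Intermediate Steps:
X(s, u) = 1 + 5*u/8 (X(s, u) = 1 + (5*u)/8 = 1 + 5*u/8)
W(U) = -507
(-80773 + W(X(-8, 6))) + 232918 = (-80773 - 507) + 232918 = -81280 + 232918 = 151638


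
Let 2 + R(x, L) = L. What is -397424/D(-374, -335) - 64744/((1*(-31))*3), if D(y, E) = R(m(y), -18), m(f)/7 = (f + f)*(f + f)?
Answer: 9563828/465 ≈ 20567.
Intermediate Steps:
m(f) = 28*f² (m(f) = 7*((f + f)*(f + f)) = 7*((2*f)*(2*f)) = 7*(4*f²) = 28*f²)
R(x, L) = -2 + L
D(y, E) = -20 (D(y, E) = -2 - 18 = -20)
-397424/D(-374, -335) - 64744/((1*(-31))*3) = -397424/(-20) - 64744/((1*(-31))*3) = -397424*(-1/20) - 64744/((-31*3)) = 99356/5 - 64744/(-93) = 99356/5 - 64744*(-1/93) = 99356/5 + 64744/93 = 9563828/465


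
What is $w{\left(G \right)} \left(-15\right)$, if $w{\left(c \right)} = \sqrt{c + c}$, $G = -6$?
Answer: $- 30 i \sqrt{3} \approx - 51.962 i$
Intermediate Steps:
$w{\left(c \right)} = \sqrt{2} \sqrt{c}$ ($w{\left(c \right)} = \sqrt{2 c} = \sqrt{2} \sqrt{c}$)
$w{\left(G \right)} \left(-15\right) = \sqrt{2} \sqrt{-6} \left(-15\right) = \sqrt{2} i \sqrt{6} \left(-15\right) = 2 i \sqrt{3} \left(-15\right) = - 30 i \sqrt{3}$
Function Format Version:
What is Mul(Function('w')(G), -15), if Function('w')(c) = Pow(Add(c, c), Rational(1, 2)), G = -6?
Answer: Mul(-30, I, Pow(3, Rational(1, 2))) ≈ Mul(-51.962, I)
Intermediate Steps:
Function('w')(c) = Mul(Pow(2, Rational(1, 2)), Pow(c, Rational(1, 2))) (Function('w')(c) = Pow(Mul(2, c), Rational(1, 2)) = Mul(Pow(2, Rational(1, 2)), Pow(c, Rational(1, 2))))
Mul(Function('w')(G), -15) = Mul(Mul(Pow(2, Rational(1, 2)), Pow(-6, Rational(1, 2))), -15) = Mul(Mul(Pow(2, Rational(1, 2)), Mul(I, Pow(6, Rational(1, 2)))), -15) = Mul(Mul(2, I, Pow(3, Rational(1, 2))), -15) = Mul(-30, I, Pow(3, Rational(1, 2)))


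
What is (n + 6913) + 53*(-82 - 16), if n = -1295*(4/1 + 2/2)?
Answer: -4756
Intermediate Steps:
n = -6475 (n = -1295*(4*1 + 2*(1/2)) = -1295*(4 + 1) = -1295*5 = -6475)
(n + 6913) + 53*(-82 - 16) = (-6475 + 6913) + 53*(-82 - 16) = 438 + 53*(-98) = 438 - 5194 = -4756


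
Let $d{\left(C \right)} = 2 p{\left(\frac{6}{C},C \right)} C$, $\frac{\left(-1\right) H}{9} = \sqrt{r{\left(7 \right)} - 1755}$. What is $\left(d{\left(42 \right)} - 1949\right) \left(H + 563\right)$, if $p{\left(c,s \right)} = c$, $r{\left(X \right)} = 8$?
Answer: $-1090531 + 17433 i \sqrt{1747} \approx -1.0905 \cdot 10^{6} + 7.2865 \cdot 10^{5} i$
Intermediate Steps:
$H = - 9 i \sqrt{1747}$ ($H = - 9 \sqrt{8 - 1755} = - 9 \sqrt{-1747} = - 9 i \sqrt{1747} \approx - 376.17 i$)
$d{\left(C \right)} = 12$ ($d{\left(C \right)} = 2 \frac{6}{C} C = \frac{12}{C} C = 12$)
$\left(d{\left(42 \right)} - 1949\right) \left(H + 563\right) = \left(12 - 1949\right) \left(- 9 i \sqrt{1747} + 563\right) = - 1937 \left(563 - 9 i \sqrt{1747}\right) = -1090531 + 17433 i \sqrt{1747}$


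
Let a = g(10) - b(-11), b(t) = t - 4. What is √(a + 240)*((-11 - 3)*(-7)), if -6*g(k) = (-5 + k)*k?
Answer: 196*√555/3 ≈ 1539.2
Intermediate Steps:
b(t) = -4 + t
g(k) = -k*(-5 + k)/6 (g(k) = -(-5 + k)*k/6 = -k*(-5 + k)/6)
a = 20/3 (a = (⅙)*10*(5 - 1*10) - (-4 - 11) = (⅙)*10*(5 - 10) - 1*(-15) = (⅙)*10*(-5) + 15 = -25/3 + 15 = 20/3 ≈ 6.6667)
√(a + 240)*((-11 - 3)*(-7)) = √(20/3 + 240)*((-11 - 3)*(-7)) = √(740/3)*(-14*(-7)) = (2*√555/3)*98 = 196*√555/3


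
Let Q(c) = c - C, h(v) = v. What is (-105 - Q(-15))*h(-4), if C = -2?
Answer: 368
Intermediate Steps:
Q(c) = 2 + c (Q(c) = c - 1*(-2) = c + 2 = 2 + c)
(-105 - Q(-15))*h(-4) = (-105 - (2 - 15))*(-4) = (-105 - 1*(-13))*(-4) = (-105 + 13)*(-4) = -92*(-4) = 368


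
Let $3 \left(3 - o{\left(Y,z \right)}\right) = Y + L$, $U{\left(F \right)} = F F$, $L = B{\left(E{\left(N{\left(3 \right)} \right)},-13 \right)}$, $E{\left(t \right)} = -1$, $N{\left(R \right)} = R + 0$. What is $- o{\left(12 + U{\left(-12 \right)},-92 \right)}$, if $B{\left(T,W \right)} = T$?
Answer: $\frac{146}{3} \approx 48.667$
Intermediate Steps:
$N{\left(R \right)} = R$
$L = -1$
$U{\left(F \right)} = F^{2}$
$o{\left(Y,z \right)} = \frac{10}{3} - \frac{Y}{3}$ ($o{\left(Y,z \right)} = 3 - \frac{Y - 1}{3} = 3 - \frac{-1 + Y}{3} = 3 - \left(- \frac{1}{3} + \frac{Y}{3}\right) = \frac{10}{3} - \frac{Y}{3}$)
$- o{\left(12 + U{\left(-12 \right)},-92 \right)} = - (\frac{10}{3} - \frac{12 + \left(-12\right)^{2}}{3}) = - (\frac{10}{3} - \frac{12 + 144}{3}) = - (\frac{10}{3} - 52) = \left(-1\right) \left(- \frac{146}{3}\right) = \frac{146}{3}$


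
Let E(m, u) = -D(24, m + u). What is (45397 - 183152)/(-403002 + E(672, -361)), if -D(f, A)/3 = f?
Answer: 27551/80586 ≈ 0.34188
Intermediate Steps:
D(f, A) = -3*f
E(m, u) = 72 (E(m, u) = -(-3)*24 = -1*(-72) = 72)
(45397 - 183152)/(-403002 + E(672, -361)) = (45397 - 183152)/(-403002 + 72) = -137755/(-402930) = -137755*(-1/402930) = 27551/80586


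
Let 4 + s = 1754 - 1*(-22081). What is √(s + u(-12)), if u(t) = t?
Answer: √23819 ≈ 154.33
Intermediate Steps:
s = 23831 (s = -4 + (1754 - 1*(-22081)) = -4 + (1754 + 22081) = -4 + 23835 = 23831)
√(s + u(-12)) = √(23831 - 12) = √23819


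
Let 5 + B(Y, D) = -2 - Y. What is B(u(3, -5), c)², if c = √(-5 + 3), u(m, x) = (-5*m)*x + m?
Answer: 7225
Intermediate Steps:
u(m, x) = m - 5*m*x (u(m, x) = -5*m*x + m = m - 5*m*x)
c = I*√2 (c = √(-2) = I*√2 ≈ 1.4142*I)
B(Y, D) = -7 - Y (B(Y, D) = -5 + (-2 - Y) = -7 - Y)
B(u(3, -5), c)² = (-7 - 3*(1 - 5*(-5)))² = (-7 - 3*(1 + 25))² = (-7 - 3*26)² = (-7 - 1*78)² = (-7 - 78)² = (-85)² = 7225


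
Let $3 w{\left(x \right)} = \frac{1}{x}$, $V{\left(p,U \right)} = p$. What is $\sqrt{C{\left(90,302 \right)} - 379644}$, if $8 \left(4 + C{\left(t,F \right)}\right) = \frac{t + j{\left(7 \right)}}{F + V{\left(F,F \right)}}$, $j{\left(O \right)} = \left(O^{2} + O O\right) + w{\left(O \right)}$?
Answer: $\frac{i \sqrt{244316911606194}}{25368} \approx 616.16 i$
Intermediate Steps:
$w{\left(x \right)} = \frac{1}{3 x}$
$j{\left(O \right)} = 2 O^{2} + \frac{1}{3 O}$ ($j{\left(O \right)} = \left(O^{2} + O O\right) + \frac{1}{3 O} = \left(O^{2} + O^{2}\right) + \frac{1}{3 O} = 2 O^{2} + \frac{1}{3 O}$)
$C{\left(t,F \right)} = -4 + \frac{\frac{2059}{21} + t}{16 F}$ ($C{\left(t,F \right)} = -4 + \frac{\left(t + \frac{1 + 6 \cdot 7^{3}}{3 \cdot 7}\right) \frac{1}{F + F}}{8} = -4 + \frac{\left(t + \frac{1}{3} \cdot \frac{1}{7} \left(1 + 6 \cdot 343\right)\right) \frac{1}{2 F}}{8} = -4 + \frac{\left(t + \frac{1}{3} \cdot \frac{1}{7} \left(1 + 2058\right)\right) \frac{1}{2 F}}{8} = -4 + \frac{\left(t + \frac{1}{3} \cdot \frac{1}{7} \cdot 2059\right) \frac{1}{2 F}}{8} = -4 + \frac{\left(t + \frac{2059}{21}\right) \frac{1}{2 F}}{8} = -4 + \frac{\left(\frac{2059}{21} + t\right) \frac{1}{2 F}}{8} = -4 + \frac{\frac{1}{2} \frac{1}{F} \left(\frac{2059}{21} + t\right)}{8} = -4 + \frac{\frac{2059}{21} + t}{16 F}$)
$\sqrt{C{\left(90,302 \right)} - 379644} = \sqrt{\frac{2059 - 405888 + 21 \cdot 90}{336 \cdot 302} - 379644} = \sqrt{\frac{1}{336} \cdot \frac{1}{302} \left(2059 - 405888 + 1890\right) - 379644} = \sqrt{\frac{1}{336} \cdot \frac{1}{302} \left(-401939\right) - 379644} = \sqrt{- \frac{401939}{101472} - 379644} = \sqrt{- \frac{38523637907}{101472}} = \frac{i \sqrt{244316911606194}}{25368}$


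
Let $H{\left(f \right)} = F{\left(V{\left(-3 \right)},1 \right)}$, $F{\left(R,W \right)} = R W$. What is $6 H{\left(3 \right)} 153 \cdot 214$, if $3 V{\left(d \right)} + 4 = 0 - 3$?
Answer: $-458388$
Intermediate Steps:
$V{\left(d \right)} = - \frac{7}{3}$ ($V{\left(d \right)} = - \frac{4}{3} + \frac{0 - 3}{3} = - \frac{4}{3} + \frac{1}{3} \left(-3\right) = - \frac{4}{3} - 1 = - \frac{7}{3}$)
$H{\left(f \right)} = - \frac{7}{3}$ ($H{\left(f \right)} = \left(- \frac{7}{3}\right) 1 = - \frac{7}{3}$)
$6 H{\left(3 \right)} 153 \cdot 214 = 6 \left(- \frac{7}{3}\right) 153 \cdot 214 = \left(-14\right) 153 \cdot 214 = \left(-2142\right) 214 = -458388$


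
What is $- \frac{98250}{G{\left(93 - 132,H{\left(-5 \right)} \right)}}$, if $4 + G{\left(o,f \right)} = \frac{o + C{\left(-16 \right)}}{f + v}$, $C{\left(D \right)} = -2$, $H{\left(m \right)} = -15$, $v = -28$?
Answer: $32250$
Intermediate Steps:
$G{\left(o,f \right)} = -4 + \frac{-2 + o}{-28 + f}$ ($G{\left(o,f \right)} = -4 + \frac{o - 2}{f - 28} = -4 + \frac{-2 + o}{-28 + f}$)
$- \frac{98250}{G{\left(93 - 132,H{\left(-5 \right)} \right)}} = - \frac{98250}{\frac{1}{-28 - 15} \left(110 + \left(93 - 132\right) - -60\right)} = - \frac{98250}{\frac{1}{-43} \left(110 - 39 + 60\right)} = - \frac{98250}{\left(- \frac{1}{43}\right) 131} = - \frac{98250}{- \frac{131}{43}} = \left(-98250\right) \left(- \frac{43}{131}\right) = 32250$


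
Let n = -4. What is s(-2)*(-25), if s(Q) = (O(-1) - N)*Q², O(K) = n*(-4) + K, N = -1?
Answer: -1600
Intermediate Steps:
O(K) = 16 + K (O(K) = -4*(-4) + K = 16 + K)
s(Q) = 16*Q² (s(Q) = ((16 - 1) - 1*(-1))*Q² = (15 + 1)*Q² = 16*Q²)
s(-2)*(-25) = (16*(-2)²)*(-25) = (16*4)*(-25) = 64*(-25) = -1600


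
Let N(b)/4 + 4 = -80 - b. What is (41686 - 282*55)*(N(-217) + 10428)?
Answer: 286888960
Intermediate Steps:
N(b) = -336 - 4*b (N(b) = -16 + 4*(-80 - b) = -16 + (-320 - 4*b) = -336 - 4*b)
(41686 - 282*55)*(N(-217) + 10428) = (41686 - 282*55)*((-336 - 4*(-217)) + 10428) = (41686 - 15510)*((-336 + 868) + 10428) = 26176*(532 + 10428) = 26176*10960 = 286888960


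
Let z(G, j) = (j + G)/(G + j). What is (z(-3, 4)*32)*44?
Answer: 1408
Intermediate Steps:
z(G, j) = 1 (z(G, j) = (G + j)/(G + j) = 1)
(z(-3, 4)*32)*44 = (1*32)*44 = 32*44 = 1408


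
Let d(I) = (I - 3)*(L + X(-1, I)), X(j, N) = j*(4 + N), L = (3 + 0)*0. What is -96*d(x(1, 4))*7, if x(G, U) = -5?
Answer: 5376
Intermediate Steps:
L = 0 (L = 3*0 = 0)
d(I) = (-4 - I)*(-3 + I) (d(I) = (I - 3)*(0 - (4 + I)) = (-3 + I)*(0 + (-4 - I)) = (-3 + I)*(-4 - I) = (-4 - I)*(-3 + I))
-96*d(x(1, 4))*7 = -96*(12 - 1*(-5) - 1*(-5)**2)*7 = -96*(12 + 5 - 1*25)*7 = -96*(12 + 5 - 25)*7 = -96*(-8)*7 = 768*7 = 5376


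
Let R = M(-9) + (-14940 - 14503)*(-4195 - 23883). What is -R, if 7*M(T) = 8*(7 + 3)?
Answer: -5786903958/7 ≈ -8.2670e+8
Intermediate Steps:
M(T) = 80/7 (M(T) = (8*(7 + 3))/7 = (8*10)/7 = (⅐)*80 = 80/7)
R = 5786903958/7 (R = 80/7 + (-14940 - 14503)*(-4195 - 23883) = 80/7 - 29443*(-28078) = 80/7 + 826700554 = 5786903958/7 ≈ 8.2670e+8)
-R = -1*5786903958/7 = -5786903958/7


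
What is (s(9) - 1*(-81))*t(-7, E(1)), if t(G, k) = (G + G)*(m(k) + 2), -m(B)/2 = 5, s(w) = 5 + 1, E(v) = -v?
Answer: 9744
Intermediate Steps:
s(w) = 6
m(B) = -10 (m(B) = -2*5 = -10)
t(G, k) = -16*G (t(G, k) = (G + G)*(-10 + 2) = (2*G)*(-8) = -16*G)
(s(9) - 1*(-81))*t(-7, E(1)) = (6 - 1*(-81))*(-16*(-7)) = (6 + 81)*112 = 87*112 = 9744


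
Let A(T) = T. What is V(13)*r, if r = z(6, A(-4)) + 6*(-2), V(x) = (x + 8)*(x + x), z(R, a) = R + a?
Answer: -5460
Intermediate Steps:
V(x) = 2*x*(8 + x) (V(x) = (8 + x)*(2*x) = 2*x*(8 + x))
r = -10 (r = (6 - 4) + 6*(-2) = 2 - 12 = -10)
V(13)*r = (2*13*(8 + 13))*(-10) = (2*13*21)*(-10) = 546*(-10) = -5460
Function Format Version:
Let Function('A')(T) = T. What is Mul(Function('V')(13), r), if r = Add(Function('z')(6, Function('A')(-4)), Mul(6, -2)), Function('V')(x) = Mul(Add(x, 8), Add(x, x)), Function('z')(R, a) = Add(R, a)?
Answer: -5460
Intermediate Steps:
Function('V')(x) = Mul(2, x, Add(8, x)) (Function('V')(x) = Mul(Add(8, x), Mul(2, x)) = Mul(2, x, Add(8, x)))
r = -10 (r = Add(Add(6, -4), Mul(6, -2)) = Add(2, -12) = -10)
Mul(Function('V')(13), r) = Mul(Mul(2, 13, Add(8, 13)), -10) = Mul(Mul(2, 13, 21), -10) = Mul(546, -10) = -5460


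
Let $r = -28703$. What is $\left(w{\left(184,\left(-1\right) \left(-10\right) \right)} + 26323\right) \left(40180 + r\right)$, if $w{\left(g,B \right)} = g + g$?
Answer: $306332607$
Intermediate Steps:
$w{\left(g,B \right)} = 2 g$
$\left(w{\left(184,\left(-1\right) \left(-10\right) \right)} + 26323\right) \left(40180 + r\right) = \left(2 \cdot 184 + 26323\right) \left(40180 - 28703\right) = \left(368 + 26323\right) 11477 = 26691 \cdot 11477 = 306332607$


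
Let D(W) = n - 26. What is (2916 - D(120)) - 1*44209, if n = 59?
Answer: -41326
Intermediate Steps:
D(W) = 33 (D(W) = 59 - 26 = 33)
(2916 - D(120)) - 1*44209 = (2916 - 1*33) - 1*44209 = (2916 - 33) - 44209 = 2883 - 44209 = -41326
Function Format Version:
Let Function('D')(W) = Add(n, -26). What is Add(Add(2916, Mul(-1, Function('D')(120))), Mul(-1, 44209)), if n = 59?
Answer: -41326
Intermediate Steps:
Function('D')(W) = 33 (Function('D')(W) = Add(59, -26) = 33)
Add(Add(2916, Mul(-1, Function('D')(120))), Mul(-1, 44209)) = Add(Add(2916, Mul(-1, 33)), Mul(-1, 44209)) = Add(Add(2916, -33), -44209) = Add(2883, -44209) = -41326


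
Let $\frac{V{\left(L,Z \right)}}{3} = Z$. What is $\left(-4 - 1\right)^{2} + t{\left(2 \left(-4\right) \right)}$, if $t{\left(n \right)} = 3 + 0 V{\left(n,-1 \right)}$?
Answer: $28$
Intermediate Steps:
$V{\left(L,Z \right)} = 3 Z$
$t{\left(n \right)} = 3$ ($t{\left(n \right)} = 3 + 0 \cdot 3 \left(-1\right) = 3 + 0 \left(-3\right) = 3 + 0 = 3$)
$\left(-4 - 1\right)^{2} + t{\left(2 \left(-4\right) \right)} = \left(-4 - 1\right)^{2} + 3 = \left(-5\right)^{2} + 3 = 25 + 3 = 28$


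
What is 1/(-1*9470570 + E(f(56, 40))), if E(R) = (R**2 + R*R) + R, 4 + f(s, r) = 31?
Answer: -1/9469085 ≈ -1.0561e-7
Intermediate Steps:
f(s, r) = 27 (f(s, r) = -4 + 31 = 27)
E(R) = R + 2*R**2 (E(R) = (R**2 + R**2) + R = 2*R**2 + R = R + 2*R**2)
1/(-1*9470570 + E(f(56, 40))) = 1/(-1*9470570 + 27*(1 + 2*27)) = 1/(-9470570 + 27*(1 + 54)) = 1/(-9470570 + 27*55) = 1/(-9470570 + 1485) = 1/(-9469085) = -1/9469085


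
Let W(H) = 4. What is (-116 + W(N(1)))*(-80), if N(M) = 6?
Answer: 8960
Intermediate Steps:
(-116 + W(N(1)))*(-80) = (-116 + 4)*(-80) = -112*(-80) = 8960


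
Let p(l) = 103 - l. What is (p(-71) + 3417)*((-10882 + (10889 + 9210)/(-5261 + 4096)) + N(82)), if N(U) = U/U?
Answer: -45593002224/1165 ≈ -3.9136e+7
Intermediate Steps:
N(U) = 1
(p(-71) + 3417)*((-10882 + (10889 + 9210)/(-5261 + 4096)) + N(82)) = ((103 - 1*(-71)) + 3417)*((-10882 + (10889 + 9210)/(-5261 + 4096)) + 1) = ((103 + 71) + 3417)*((-10882 + 20099/(-1165)) + 1) = (174 + 3417)*((-10882 + 20099*(-1/1165)) + 1) = 3591*((-10882 - 20099/1165) + 1) = 3591*(-12697629/1165 + 1) = 3591*(-12696464/1165) = -45593002224/1165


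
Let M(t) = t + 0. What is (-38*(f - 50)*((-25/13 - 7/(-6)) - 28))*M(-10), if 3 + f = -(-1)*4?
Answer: 20882330/39 ≈ 5.3544e+5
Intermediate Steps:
f = 1 (f = -3 - (-1)*4 = -3 - 1*(-4) = -3 + 4 = 1)
M(t) = t
(-38*(f - 50)*((-25/13 - 7/(-6)) - 28))*M(-10) = -38*(1 - 50)*((-25/13 - 7/(-6)) - 28)*(-10) = -(-1862)*((-25*1/13 - 7*(-⅙)) - 28)*(-10) = -(-1862)*((-25/13 + 7/6) - 28)*(-10) = -(-1862)*(-59/78 - 28)*(-10) = -(-1862)*(-2243)/78*(-10) = -38*109907/78*(-10) = -2088233/39*(-10) = 20882330/39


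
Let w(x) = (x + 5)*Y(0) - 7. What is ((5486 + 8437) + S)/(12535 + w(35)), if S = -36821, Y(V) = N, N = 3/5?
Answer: -11449/6276 ≈ -1.8243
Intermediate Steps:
N = 3/5 (N = 3*(1/5) = 3/5 ≈ 0.60000)
Y(V) = 3/5
w(x) = -4 + 3*x/5 (w(x) = (x + 5)*(3/5) - 7 = (5 + x)*(3/5) - 7 = (3 + 3*x/5) - 7 = -4 + 3*x/5)
((5486 + 8437) + S)/(12535 + w(35)) = ((5486 + 8437) - 36821)/(12535 + (-4 + (3/5)*35)) = (13923 - 36821)/(12535 + (-4 + 21)) = -22898/(12535 + 17) = -22898/12552 = -22898*1/12552 = -11449/6276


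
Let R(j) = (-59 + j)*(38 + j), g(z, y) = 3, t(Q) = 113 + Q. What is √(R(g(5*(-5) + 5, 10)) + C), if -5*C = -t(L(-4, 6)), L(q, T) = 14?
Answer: I*√56765/5 ≈ 47.651*I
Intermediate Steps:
C = 127/5 (C = -(-1)*(113 + 14)/5 = -(-1)*127/5 = -⅕*(-127) = 127/5 ≈ 25.400)
√(R(g(5*(-5) + 5, 10)) + C) = √((-2242 + 3² - 21*3) + 127/5) = √((-2242 + 9 - 63) + 127/5) = √(-2296 + 127/5) = √(-11353/5) = I*√56765/5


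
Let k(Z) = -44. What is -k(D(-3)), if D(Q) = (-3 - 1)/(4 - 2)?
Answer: 44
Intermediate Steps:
D(Q) = -2 (D(Q) = -4/2 = -4*½ = -2)
-k(D(-3)) = -1*(-44) = 44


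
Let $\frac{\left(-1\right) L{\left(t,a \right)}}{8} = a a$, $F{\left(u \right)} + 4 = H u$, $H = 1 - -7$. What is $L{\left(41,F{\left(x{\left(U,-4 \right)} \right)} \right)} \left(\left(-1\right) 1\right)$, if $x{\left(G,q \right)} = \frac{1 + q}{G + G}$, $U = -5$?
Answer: $\frac{512}{25} \approx 20.48$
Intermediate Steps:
$x{\left(G,q \right)} = \frac{1 + q}{2 G}$
$H = 8$ ($H = 1 + 7 = 8$)
$F{\left(u \right)} = -4 + 8 u$
$L{\left(t,a \right)} = - 8 a^{2}$ ($L{\left(t,a \right)} = - 8 a a = - 8 a^{2}$)
$L{\left(41,F{\left(x{\left(U,-4 \right)} \right)} \right)} \left(\left(-1\right) 1\right) = - 8 \left(-4 + 8 \frac{1 - 4}{2 \left(-5\right)}\right)^{2} \left(\left(-1\right) 1\right) = - 8 \left(-4 + 8 \cdot \frac{1}{2} \left(- \frac{1}{5}\right) \left(-3\right)\right)^{2} \left(-1\right) = - 8 \left(-4 + 8 \cdot \frac{3}{10}\right)^{2} \left(-1\right) = - 8 \left(-4 + \frac{12}{5}\right)^{2} \left(-1\right) = - 8 \left(- \frac{8}{5}\right)^{2} \left(-1\right) = \left(-8\right) \frac{64}{25} \left(-1\right) = \left(- \frac{512}{25}\right) \left(-1\right) = \frac{512}{25}$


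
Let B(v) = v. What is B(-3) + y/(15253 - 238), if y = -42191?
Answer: -87236/15015 ≈ -5.8099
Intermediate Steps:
B(-3) + y/(15253 - 238) = -3 - 42191/(15253 - 238) = -3 - 42191/15015 = -87236/15015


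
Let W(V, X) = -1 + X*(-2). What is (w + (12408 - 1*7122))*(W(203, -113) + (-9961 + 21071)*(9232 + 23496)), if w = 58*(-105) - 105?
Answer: -330519949245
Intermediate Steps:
W(V, X) = -1 - 2*X
w = -6195 (w = -6090 - 105 = -6195)
(w + (12408 - 1*7122))*(W(203, -113) + (-9961 + 21071)*(9232 + 23496)) = (-6195 + (12408 - 1*7122))*((-1 - 2*(-113)) + (-9961 + 21071)*(9232 + 23496)) = (-6195 + (12408 - 7122))*((-1 + 226) + 11110*32728) = (-6195 + 5286)*(225 + 363608080) = -909*363608305 = -330519949245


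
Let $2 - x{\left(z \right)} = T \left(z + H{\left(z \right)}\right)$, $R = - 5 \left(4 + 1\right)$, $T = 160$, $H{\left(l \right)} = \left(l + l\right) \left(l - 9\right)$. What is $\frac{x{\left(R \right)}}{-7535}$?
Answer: $\frac{267998}{7535} \approx 35.567$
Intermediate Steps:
$H{\left(l \right)} = 2 l \left(-9 + l\right)$
$R = -25$ ($R = \left(-5\right) 5 = -25$)
$x{\left(z \right)} = 2 - 160 z - 320 z \left(-9 + z\right)$ ($x{\left(z \right)} = 2 - 160 \left(z + 2 z \left(-9 + z\right)\right) = 2 - \left(160 z + 320 z \left(-9 + z\right)\right) = 2 - 160 z - 320 z \left(-9 + z\right)$)
$\frac{x{\left(R \right)}}{-7535} = \frac{2 - 320 \left(-25\right)^{2} + 2720 \left(-25\right)}{-7535} = \left(2 - 200000 - 68000\right) \left(- \frac{1}{7535}\right) = \left(-267998\right) \left(- \frac{1}{7535}\right) = \frac{267998}{7535}$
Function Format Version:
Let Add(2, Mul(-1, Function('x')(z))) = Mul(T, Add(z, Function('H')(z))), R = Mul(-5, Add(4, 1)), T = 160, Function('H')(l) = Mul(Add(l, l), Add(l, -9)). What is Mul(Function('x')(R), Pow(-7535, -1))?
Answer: Rational(267998, 7535) ≈ 35.567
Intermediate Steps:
Function('H')(l) = Mul(2, l, Add(-9, l)) (Function('H')(l) = Mul(Mul(2, l), Add(-9, l)) = Mul(2, l, Add(-9, l)))
R = -25 (R = Mul(-5, 5) = -25)
Function('x')(z) = Add(2, Mul(-160, z), Mul(-320, z, Add(-9, z))) (Function('x')(z) = Add(2, Mul(-1, Mul(160, Add(z, Mul(2, z, Add(-9, z)))))) = Add(2, Mul(-1, Add(Mul(160, z), Mul(320, z, Add(-9, z))))) = Add(2, Add(Mul(-160, z), Mul(-320, z, Add(-9, z)))) = Add(2, Mul(-160, z), Mul(-320, z, Add(-9, z))))
Mul(Function('x')(R), Pow(-7535, -1)) = Mul(Add(2, Mul(-320, Pow(-25, 2)), Mul(2720, -25)), Pow(-7535, -1)) = Mul(Add(2, Mul(-320, 625), -68000), Rational(-1, 7535)) = Mul(Add(2, -200000, -68000), Rational(-1, 7535)) = Mul(-267998, Rational(-1, 7535)) = Rational(267998, 7535)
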